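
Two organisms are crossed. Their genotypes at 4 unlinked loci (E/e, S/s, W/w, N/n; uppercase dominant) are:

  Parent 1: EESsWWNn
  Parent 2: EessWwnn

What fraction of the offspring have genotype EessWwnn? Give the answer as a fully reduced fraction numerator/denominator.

P(EessWwnn) = 1/16

EESsWWNn gametes: ESWN×4, ESWn×4, EsWN×4, EsWn×4
EessWwnn gametes: EsWn×4, Eswn×4, esWn×4, eswn×4
EESsWWNn×EessWwnn grid (16·16=256): EESsWWNn=16 EESsWWnn=16 EESsWwNn=16 EESsWwnn=16 EEssWWNn=16 EEssWWnn=16 EEssWwNn=16 EEssWwnn=16 EeSsWWNn=16 EeSsWWnn=16 EeSsWwNn=16 EeSsWwnn=16 EessWWNn=16 EessWWnn=16 EessWwNn=16 EessWwnn=16
EessWwnn hits 16/256; gcd=16; 16÷16/256÷16 = 1/16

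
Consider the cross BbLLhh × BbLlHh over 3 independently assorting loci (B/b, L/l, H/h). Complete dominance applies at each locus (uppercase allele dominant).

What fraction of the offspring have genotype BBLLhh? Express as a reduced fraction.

P(BBLLhh) = 1/16

BbLLhh gametes: BLh×4, bLh×4
BbLlHh gametes: BLH×1, BLh×1, BlH×1, Blh×1, bLH×1, bLh×1, blH×1, blh×1
BbLLhh×BbLlHh grid (8·8=64): BBLLHh=4 BBLLhh=4 BBLlHh=4 BBLlhh=4 BbLLHh=8 BbLLhh=8 BbLlHh=8 BbLlhh=8 bbLLHh=4 bbLLhh=4 bbLlHh=4 bbLlhh=4
BBLLhh hits 4/64; gcd=4; 4÷4/64÷4 = 1/16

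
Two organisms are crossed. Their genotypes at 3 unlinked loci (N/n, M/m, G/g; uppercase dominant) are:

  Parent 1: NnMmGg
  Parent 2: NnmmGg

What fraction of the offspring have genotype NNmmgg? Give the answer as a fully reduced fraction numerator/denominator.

NnMmGg gametes: NMG×1, NMg×1, NmG×1, Nmg×1, nMG×1, nMg×1, nmG×1, nmg×1
NnmmGg gametes: NmG×2, Nmg×2, nmG×2, nmg×2
NnMmGg×NnmmGg grid (8·8=64): NNMmGG=2 NNMmGg=4 NNMmgg=2 NNmmGG=2 NNmmGg=4 NNmmgg=2 NnMmGG=4 NnMmGg=8 NnMmgg=4 NnmmGG=4 NnmmGg=8 Nnmmgg=4 nnMmGG=2 nnMmGg=4 nnMmgg=2 nnmmGG=2 nnmmGg=4 nnmmgg=2
NNmmgg hits 2/64; gcd=2; 2÷2/64÷2 = 1/32

P(NNmmgg) = 1/32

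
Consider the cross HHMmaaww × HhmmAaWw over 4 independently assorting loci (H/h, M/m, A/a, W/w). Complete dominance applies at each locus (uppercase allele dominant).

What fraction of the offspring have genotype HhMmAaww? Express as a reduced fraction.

HHMmaaww gametes: HMaw×8, Hmaw×8
HhmmAaWw gametes: HmAW×2, HmAw×2, HmaW×2, Hmaw×2, hmAW×2, hmAw×2, hmaW×2, hmaw×2
HHMmaaww×HhmmAaWw grid (16·16=256): HHMmAaWw=16 HHMmAaww=16 HHMmaaWw=16 HHMmaaww=16 HHmmAaWw=16 HHmmAaww=16 HHmmaaWw=16 HHmmaaww=16 HhMmAaWw=16 HhMmAaww=16 HhMmaaWw=16 HhMmaaww=16 HhmmAaWw=16 HhmmAaww=16 HhmmaaWw=16 Hhmmaaww=16
HhMmAaww hits 16/256; gcd=16; 16÷16/256÷16 = 1/16

P(HhMmAaww) = 1/16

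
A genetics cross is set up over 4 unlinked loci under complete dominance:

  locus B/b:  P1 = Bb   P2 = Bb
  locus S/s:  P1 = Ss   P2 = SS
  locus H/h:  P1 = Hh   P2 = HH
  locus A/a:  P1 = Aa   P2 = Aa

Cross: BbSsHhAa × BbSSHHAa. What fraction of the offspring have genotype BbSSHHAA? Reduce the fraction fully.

P(BbSSHHAA) = 1/32

BbSsHhAa gametes: BSHA×1, BSHa×1, BShA×1, BSha×1, BsHA×1, BsHa×1, BshA×1, Bsha×1, bSHA×1, bSHa×1, bShA×1, bSha×1, bsHA×1, bsHa×1, bshA×1, bsha×1
BbSSHHAa gametes: BSHA×4, BSHa×4, bSHA×4, bSHa×4
BbSsHhAa×BbSSHHAa grid (16·16=256): BBSSHHAA=4 BBSSHHAa=8 BBSSHHaa=4 BBSSHhAA=4 BBSSHhAa=8 BBSSHhaa=4 BBSsHHAA=4 BBSsHHAa=8 BBSsHHaa=4 BBSsHhAA=4 BBSsHhAa=8 BBSsHhaa=4 BbSSHHAA=8 BbSSHHAa=16 BbSSHHaa=8 BbSSHhAA=8 BbSSHhAa=16 BbSSHhaa=8 BbSsHHAA=8 BbSsHHAa=16 BbSsHHaa=8 BbSsHhAA=8 BbSsHhAa=16 BbSsHhaa=8 bbSSHHAA=4 bbSSHHAa=8 bbSSHHaa=4 bbSSHhAA=4 bbSSHhAa=8 bbSSHhaa=4 bbSsHHAA=4 bbSsHHAa=8 bbSsHHaa=4 bbSsHhAA=4 bbSsHhAa=8 bbSsHhaa=4
BbSSHHAA hits 8/256; gcd=8; 8÷8/256÷8 = 1/32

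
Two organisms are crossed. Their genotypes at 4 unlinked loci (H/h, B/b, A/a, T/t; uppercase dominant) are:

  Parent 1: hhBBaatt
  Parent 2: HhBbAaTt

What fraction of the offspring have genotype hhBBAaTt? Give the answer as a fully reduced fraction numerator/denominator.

P(hhBBAaTt) = 1/16

hhBBaatt gametes: hBat×16
HhBbAaTt gametes: HBAT×1, HBAt×1, HBaT×1, HBat×1, HbAT×1, HbAt×1, HbaT×1, Hbat×1, hBAT×1, hBAt×1, hBaT×1, hBat×1, hbAT×1, hbAt×1, hbaT×1, hbat×1
hhBBaatt×HhBbAaTt grid (16·16=256): HhBBAaTt=16 HhBBAatt=16 HhBBaaTt=16 HhBBaatt=16 HhBbAaTt=16 HhBbAatt=16 HhBbaaTt=16 HhBbaatt=16 hhBBAaTt=16 hhBBAatt=16 hhBBaaTt=16 hhBBaatt=16 hhBbAaTt=16 hhBbAatt=16 hhBbaaTt=16 hhBbaatt=16
hhBBAaTt hits 16/256; gcd=16; 16÷16/256÷16 = 1/16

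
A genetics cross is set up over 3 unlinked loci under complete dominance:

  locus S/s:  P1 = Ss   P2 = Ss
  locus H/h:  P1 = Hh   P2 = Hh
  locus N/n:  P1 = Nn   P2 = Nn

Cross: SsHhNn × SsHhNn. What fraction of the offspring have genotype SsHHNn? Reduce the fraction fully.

P(SsHHNn) = 1/16

SsHhNn gametes: SHN×1, SHn×1, ShN×1, Shn×1, sHN×1, sHn×1, shN×1, shn×1
SsHhNn gametes: SHN×1, SHn×1, ShN×1, Shn×1, sHN×1, sHn×1, shN×1, shn×1
SsHhNn×SsHhNn grid (8·8=64): SSHHNN=1 SSHHNn=2 SSHHnn=1 SSHhNN=2 SSHhNn=4 SSHhnn=2 SShhNN=1 SShhNn=2 SShhnn=1 SsHHNN=2 SsHHNn=4 SsHHnn=2 SsHhNN=4 SsHhNn=8 SsHhnn=4 SshhNN=2 SshhNn=4 Sshhnn=2 ssHHNN=1 ssHHNn=2 ssHHnn=1 ssHhNN=2 ssHhNn=4 ssHhnn=2 sshhNN=1 sshhNn=2 sshhnn=1
SsHHNn hits 4/64; gcd=4; 4÷4/64÷4 = 1/16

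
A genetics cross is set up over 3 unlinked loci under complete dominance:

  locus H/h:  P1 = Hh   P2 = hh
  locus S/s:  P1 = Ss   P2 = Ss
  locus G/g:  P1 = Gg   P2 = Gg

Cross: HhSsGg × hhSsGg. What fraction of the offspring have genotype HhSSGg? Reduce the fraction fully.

HhSsGg gametes: HSG×1, HSg×1, HsG×1, Hsg×1, hSG×1, hSg×1, hsG×1, hsg×1
hhSsGg gametes: hSG×2, hSg×2, hsG×2, hsg×2
HhSsGg×hhSsGg grid (8·8=64): HhSSGG=2 HhSSGg=4 HhSSgg=2 HhSsGG=4 HhSsGg=8 HhSsgg=4 HhssGG=2 HhssGg=4 Hhssgg=2 hhSSGG=2 hhSSGg=4 hhSSgg=2 hhSsGG=4 hhSsGg=8 hhSsgg=4 hhssGG=2 hhssGg=4 hhssgg=2
HhSSGg hits 4/64; gcd=4; 4÷4/64÷4 = 1/16

P(HhSSGg) = 1/16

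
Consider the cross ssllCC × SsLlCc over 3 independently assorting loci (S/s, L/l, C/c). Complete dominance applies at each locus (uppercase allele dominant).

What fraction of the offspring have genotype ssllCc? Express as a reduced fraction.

ssllCC gametes: slC×8
SsLlCc gametes: SLC×1, SLc×1, SlC×1, Slc×1, sLC×1, sLc×1, slC×1, slc×1
ssllCC×SsLlCc grid (8·8=64): SsLlCC=8 SsLlCc=8 SsllCC=8 SsllCc=8 ssLlCC=8 ssLlCc=8 ssllCC=8 ssllCc=8
ssllCc hits 8/64; gcd=8; 8÷8/64÷8 = 1/8

P(ssllCc) = 1/8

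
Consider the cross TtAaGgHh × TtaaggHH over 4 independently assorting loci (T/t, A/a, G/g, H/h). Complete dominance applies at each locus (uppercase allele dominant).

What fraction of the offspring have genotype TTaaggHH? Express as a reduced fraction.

TtAaGgHh gametes: TAGH×1, TAGh×1, TAgH×1, TAgh×1, TaGH×1, TaGh×1, TagH×1, Tagh×1, tAGH×1, tAGh×1, tAgH×1, tAgh×1, taGH×1, taGh×1, tagH×1, tagh×1
TtaaggHH gametes: TagH×8, tagH×8
TtAaGgHh×TtaaggHH grid (16·16=256): TTAaGgHH=8 TTAaGgHh=8 TTAaggHH=8 TTAaggHh=8 TTaaGgHH=8 TTaaGgHh=8 TTaaggHH=8 TTaaggHh=8 TtAaGgHH=16 TtAaGgHh=16 TtAaggHH=16 TtAaggHh=16 TtaaGgHH=16 TtaaGgHh=16 TtaaggHH=16 TtaaggHh=16 ttAaGgHH=8 ttAaGgHh=8 ttAaggHH=8 ttAaggHh=8 ttaaGgHH=8 ttaaGgHh=8 ttaaggHH=8 ttaaggHh=8
TTaaggHH hits 8/256; gcd=8; 8÷8/256÷8 = 1/32

P(TTaaggHH) = 1/32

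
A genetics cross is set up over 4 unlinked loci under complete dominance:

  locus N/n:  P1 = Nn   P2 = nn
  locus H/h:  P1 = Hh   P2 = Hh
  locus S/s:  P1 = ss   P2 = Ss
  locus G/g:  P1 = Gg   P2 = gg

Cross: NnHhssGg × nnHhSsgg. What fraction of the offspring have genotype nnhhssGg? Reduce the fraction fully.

NnHhssGg gametes: NHsG×2, NHsg×2, NhsG×2, Nhsg×2, nHsG×2, nHsg×2, nhsG×2, nhsg×2
nnHhSsgg gametes: nHSg×4, nHsg×4, nhSg×4, nhsg×4
NnHhssGg×nnHhSsgg grid (16·16=256): NnHHSsGg=8 NnHHSsgg=8 NnHHssGg=8 NnHHssgg=8 NnHhSsGg=16 NnHhSsgg=16 NnHhssGg=16 NnHhssgg=16 NnhhSsGg=8 NnhhSsgg=8 NnhhssGg=8 Nnhhssgg=8 nnHHSsGg=8 nnHHSsgg=8 nnHHssGg=8 nnHHssgg=8 nnHhSsGg=16 nnHhSsgg=16 nnHhssGg=16 nnHhssgg=16 nnhhSsGg=8 nnhhSsgg=8 nnhhssGg=8 nnhhssgg=8
nnhhssGg hits 8/256; gcd=8; 8÷8/256÷8 = 1/32

P(nnhhssGg) = 1/32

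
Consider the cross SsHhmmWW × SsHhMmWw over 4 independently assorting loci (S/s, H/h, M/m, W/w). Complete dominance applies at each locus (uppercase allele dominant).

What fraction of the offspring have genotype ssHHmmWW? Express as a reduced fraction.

P(ssHHmmWW) = 1/64

SsHhmmWW gametes: SHmW×4, ShmW×4, sHmW×4, shmW×4
SsHhMmWw gametes: SHMW×1, SHMw×1, SHmW×1, SHmw×1, ShMW×1, ShMw×1, ShmW×1, Shmw×1, sHMW×1, sHMw×1, sHmW×1, sHmw×1, shMW×1, shMw×1, shmW×1, shmw×1
SsHhmmWW×SsHhMmWw grid (16·16=256): SSHHMmWW=4 SSHHMmWw=4 SSHHmmWW=4 SSHHmmWw=4 SSHhMmWW=8 SSHhMmWw=8 SSHhmmWW=8 SSHhmmWw=8 SShhMmWW=4 SShhMmWw=4 SShhmmWW=4 SShhmmWw=4 SsHHMmWW=8 SsHHMmWw=8 SsHHmmWW=8 SsHHmmWw=8 SsHhMmWW=16 SsHhMmWw=16 SsHhmmWW=16 SsHhmmWw=16 SshhMmWW=8 SshhMmWw=8 SshhmmWW=8 SshhmmWw=8 ssHHMmWW=4 ssHHMmWw=4 ssHHmmWW=4 ssHHmmWw=4 ssHhMmWW=8 ssHhMmWw=8 ssHhmmWW=8 ssHhmmWw=8 sshhMmWW=4 sshhMmWw=4 sshhmmWW=4 sshhmmWw=4
ssHHmmWW hits 4/256; gcd=4; 4÷4/256÷4 = 1/64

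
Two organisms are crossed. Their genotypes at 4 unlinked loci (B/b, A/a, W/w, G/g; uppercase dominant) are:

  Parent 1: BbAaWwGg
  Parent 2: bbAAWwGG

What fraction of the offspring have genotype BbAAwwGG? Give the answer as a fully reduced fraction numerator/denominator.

BbAaWwGg gametes: BAWG×1, BAWg×1, BAwG×1, BAwg×1, BaWG×1, BaWg×1, BawG×1, Bawg×1, bAWG×1, bAWg×1, bAwG×1, bAwg×1, baWG×1, baWg×1, bawG×1, bawg×1
bbAAWwGG gametes: bAWG×8, bAwG×8
BbAaWwGg×bbAAWwGG grid (16·16=256): BbAAWWGG=8 BbAAWWGg=8 BbAAWwGG=16 BbAAWwGg=16 BbAAwwGG=8 BbAAwwGg=8 BbAaWWGG=8 BbAaWWGg=8 BbAaWwGG=16 BbAaWwGg=16 BbAawwGG=8 BbAawwGg=8 bbAAWWGG=8 bbAAWWGg=8 bbAAWwGG=16 bbAAWwGg=16 bbAAwwGG=8 bbAAwwGg=8 bbAaWWGG=8 bbAaWWGg=8 bbAaWwGG=16 bbAaWwGg=16 bbAawwGG=8 bbAawwGg=8
BbAAwwGG hits 8/256; gcd=8; 8÷8/256÷8 = 1/32

P(BbAAwwGG) = 1/32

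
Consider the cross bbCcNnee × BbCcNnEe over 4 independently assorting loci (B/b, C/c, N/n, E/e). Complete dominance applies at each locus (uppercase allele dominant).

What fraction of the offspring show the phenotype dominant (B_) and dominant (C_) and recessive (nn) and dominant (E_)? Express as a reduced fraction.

bbCcNnee gametes: bCNe×4, bCne×4, bcNe×4, bcne×4
BbCcNnEe gametes: BCNE×1, BCNe×1, BCnE×1, BCne×1, BcNE×1, BcNe×1, BcnE×1, Bcne×1, bCNE×1, bCNe×1, bCnE×1, bCne×1, bcNE×1, bcNe×1, bcnE×1, bcne×1
bbCcNnee×BbCcNnEe grid (16·16=256): BbCCNNEe=4 BbCCNNee=4 BbCCNnEe=8 BbCCNnee=8 BbCCnnEe=4 BbCCnnee=4 BbCcNNEe=8 BbCcNNee=8 BbCcNnEe=16 BbCcNnee=16 BbCcnnEe=8 BbCcnnee=8 BbccNNEe=4 BbccNNee=4 BbccNnEe=8 BbccNnee=8 BbccnnEe=4 Bbccnnee=4 bbCCNNEe=4 bbCCNNee=4 bbCCNnEe=8 bbCCNnee=8 bbCCnnEe=4 bbCCnnee=4 bbCcNNEe=8 bbCcNNee=8 bbCcNnEe=16 bbCcNnee=16 bbCcnnEe=8 bbCcnnee=8 bbccNNEe=4 bbccNNee=4 bbccNnEe=8 bbccNnee=8 bbccnnEe=4 bbccnnee=4
B_ C_ nn E_ hits 12/256; gcd=4; 12÷4/256÷4 = 3/64

P(B_ C_ nn E_) = 3/64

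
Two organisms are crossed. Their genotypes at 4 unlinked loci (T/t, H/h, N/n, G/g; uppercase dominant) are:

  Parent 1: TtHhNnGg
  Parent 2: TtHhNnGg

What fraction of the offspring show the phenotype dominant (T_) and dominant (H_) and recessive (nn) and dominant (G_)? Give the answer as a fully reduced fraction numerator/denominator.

P(T_ H_ nn G_) = 27/256

TtHhNnGg gametes: THNG×1, THNg×1, THnG×1, THng×1, ThNG×1, ThNg×1, ThnG×1, Thng×1, tHNG×1, tHNg×1, tHnG×1, tHng×1, thNG×1, thNg×1, thnG×1, thng×1
TtHhNnGg gametes: THNG×1, THNg×1, THnG×1, THng×1, ThNG×1, ThNg×1, ThnG×1, Thng×1, tHNG×1, tHNg×1, tHnG×1, tHng×1, thNG×1, thNg×1, thnG×1, thng×1
TtHhNnGg×TtHhNnGg grid (16·16=256): TTHHNNGG=1 TTHHNNGg=2 TTHHNNgg=1 TTHHNnGG=2 TTHHNnGg=4 TTHHNngg=2 TTHHnnGG=1 TTHHnnGg=2 TTHHnngg=1 TTHhNNGG=2 TTHhNNGg=4 TTHhNNgg=2 TTHhNnGG=4 TTHhNnGg=8 TTHhNngg=4 TTHhnnGG=2 TTHhnnGg=4 TTHhnngg=2 TThhNNGG=1 TThhNNGg=2 TThhNNgg=1 TThhNnGG=2 TThhNnGg=4 TThhNngg=2 TThhnnGG=1 TThhnnGg=2 TThhnngg=1 TtHHNNGG=2 TtHHNNGg=4 TtHHNNgg=2 TtHHNnGG=4 TtHHNnGg=8 TtHHNngg=4 TtHHnnGG=2 TtHHnnGg=4 TtHHnngg=2 TtHhNNGG=4 TtHhNNGg=8 TtHhNNgg=4 TtHhNnGG=8 TtHhNnGg=16 TtHhNngg=8 TtHhnnGG=4 TtHhnnGg=8 TtHhnngg=4 TthhNNGG=2 TthhNNGg=4 TthhNNgg=2 TthhNnGG=4 TthhNnGg=8 TthhNngg=4 TthhnnGG=2 TthhnnGg=4 Tthhnngg=2 ttHHNNGG=1 ttHHNNGg=2 ttHHNNgg=1 ttHHNnGG=2 ttHHNnGg=4 ttHHNngg=2 ttHHnnGG=1 ttHHnnGg=2 ttHHnngg=1 ttHhNNGG=2 ttHhNNGg=4 ttHhNNgg=2 ttHhNnGG=4 ttHhNnGg=8 ttHhNngg=4 ttHhnnGG=2 ttHhnnGg=4 ttHhnngg=2 tthhNNGG=1 tthhNNGg=2 tthhNNgg=1 tthhNnGG=2 tthhNnGg=4 tthhNngg=2 tthhnnGG=1 tthhnnGg=2 tthhnngg=1
T_ H_ nn G_ hits 27/256; gcd=1; 27÷1/256÷1 = 27/256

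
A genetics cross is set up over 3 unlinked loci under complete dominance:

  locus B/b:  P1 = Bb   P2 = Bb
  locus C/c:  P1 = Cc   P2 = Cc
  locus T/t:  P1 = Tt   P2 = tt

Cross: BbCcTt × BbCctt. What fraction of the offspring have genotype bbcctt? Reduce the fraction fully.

P(bbcctt) = 1/32

BbCcTt gametes: BCT×1, BCt×1, BcT×1, Bct×1, bCT×1, bCt×1, bcT×1, bct×1
BbCctt gametes: BCt×2, Bct×2, bCt×2, bct×2
BbCcTt×BbCctt grid (8·8=64): BBCCTt=2 BBCCtt=2 BBCcTt=4 BBCctt=4 BBccTt=2 BBcctt=2 BbCCTt=4 BbCCtt=4 BbCcTt=8 BbCctt=8 BbccTt=4 Bbcctt=4 bbCCTt=2 bbCCtt=2 bbCcTt=4 bbCctt=4 bbccTt=2 bbcctt=2
bbcctt hits 2/64; gcd=2; 2÷2/64÷2 = 1/32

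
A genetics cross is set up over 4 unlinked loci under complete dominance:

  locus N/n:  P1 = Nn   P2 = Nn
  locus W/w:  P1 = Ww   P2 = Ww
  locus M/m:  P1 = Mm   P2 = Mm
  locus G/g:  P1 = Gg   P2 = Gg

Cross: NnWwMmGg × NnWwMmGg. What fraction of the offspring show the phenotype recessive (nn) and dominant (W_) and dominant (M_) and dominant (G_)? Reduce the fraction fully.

NnWwMmGg gametes: NWMG×1, NWMg×1, NWmG×1, NWmg×1, NwMG×1, NwMg×1, NwmG×1, Nwmg×1, nWMG×1, nWMg×1, nWmG×1, nWmg×1, nwMG×1, nwMg×1, nwmG×1, nwmg×1
NnWwMmGg gametes: NWMG×1, NWMg×1, NWmG×1, NWmg×1, NwMG×1, NwMg×1, NwmG×1, Nwmg×1, nWMG×1, nWMg×1, nWmG×1, nWmg×1, nwMG×1, nwMg×1, nwmG×1, nwmg×1
NnWwMmGg×NnWwMmGg grid (16·16=256): NNWWMMGG=1 NNWWMMGg=2 NNWWMMgg=1 NNWWMmGG=2 NNWWMmGg=4 NNWWMmgg=2 NNWWmmGG=1 NNWWmmGg=2 NNWWmmgg=1 NNWwMMGG=2 NNWwMMGg=4 NNWwMMgg=2 NNWwMmGG=4 NNWwMmGg=8 NNWwMmgg=4 NNWwmmGG=2 NNWwmmGg=4 NNWwmmgg=2 NNwwMMGG=1 NNwwMMGg=2 NNwwMMgg=1 NNwwMmGG=2 NNwwMmGg=4 NNwwMmgg=2 NNwwmmGG=1 NNwwmmGg=2 NNwwmmgg=1 NnWWMMGG=2 NnWWMMGg=4 NnWWMMgg=2 NnWWMmGG=4 NnWWMmGg=8 NnWWMmgg=4 NnWWmmGG=2 NnWWmmGg=4 NnWWmmgg=2 NnWwMMGG=4 NnWwMMGg=8 NnWwMMgg=4 NnWwMmGG=8 NnWwMmGg=16 NnWwMmgg=8 NnWwmmGG=4 NnWwmmGg=8 NnWwmmgg=4 NnwwMMGG=2 NnwwMMGg=4 NnwwMMgg=2 NnwwMmGG=4 NnwwMmGg=8 NnwwMmgg=4 NnwwmmGG=2 NnwwmmGg=4 Nnwwmmgg=2 nnWWMMGG=1 nnWWMMGg=2 nnWWMMgg=1 nnWWMmGG=2 nnWWMmGg=4 nnWWMmgg=2 nnWWmmGG=1 nnWWmmGg=2 nnWWmmgg=1 nnWwMMGG=2 nnWwMMGg=4 nnWwMMgg=2 nnWwMmGG=4 nnWwMmGg=8 nnWwMmgg=4 nnWwmmGG=2 nnWwmmGg=4 nnWwmmgg=2 nnwwMMGG=1 nnwwMMGg=2 nnwwMMgg=1 nnwwMmGG=2 nnwwMmGg=4 nnwwMmgg=2 nnwwmmGG=1 nnwwmmGg=2 nnwwmmgg=1
nn W_ M_ G_ hits 27/256; gcd=1; 27÷1/256÷1 = 27/256

P(nn W_ M_ G_) = 27/256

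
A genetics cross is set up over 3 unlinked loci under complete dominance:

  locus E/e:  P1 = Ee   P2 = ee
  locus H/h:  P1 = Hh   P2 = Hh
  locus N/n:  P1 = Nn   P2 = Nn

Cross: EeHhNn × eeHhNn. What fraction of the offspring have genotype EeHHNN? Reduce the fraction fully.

EeHhNn gametes: EHN×1, EHn×1, EhN×1, Ehn×1, eHN×1, eHn×1, ehN×1, ehn×1
eeHhNn gametes: eHN×2, eHn×2, ehN×2, ehn×2
EeHhNn×eeHhNn grid (8·8=64): EeHHNN=2 EeHHNn=4 EeHHnn=2 EeHhNN=4 EeHhNn=8 EeHhnn=4 EehhNN=2 EehhNn=4 Eehhnn=2 eeHHNN=2 eeHHNn=4 eeHHnn=2 eeHhNN=4 eeHhNn=8 eeHhnn=4 eehhNN=2 eehhNn=4 eehhnn=2
EeHHNN hits 2/64; gcd=2; 2÷2/64÷2 = 1/32

P(EeHHNN) = 1/32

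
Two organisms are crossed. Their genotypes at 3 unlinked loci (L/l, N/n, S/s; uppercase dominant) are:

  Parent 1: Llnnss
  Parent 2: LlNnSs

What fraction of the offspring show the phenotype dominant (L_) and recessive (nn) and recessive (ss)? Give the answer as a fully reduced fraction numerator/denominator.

Llnnss gametes: Lns×4, lns×4
LlNnSs gametes: LNS×1, LNs×1, LnS×1, Lns×1, lNS×1, lNs×1, lnS×1, lns×1
Llnnss×LlNnSs grid (8·8=64): LLNnSs=4 LLNnss=4 LLnnSs=4 LLnnss=4 LlNnSs=8 LlNnss=8 LlnnSs=8 Llnnss=8 llNnSs=4 llNnss=4 llnnSs=4 llnnss=4
L_ nn ss hits 12/64; gcd=4; 12÷4/64÷4 = 3/16

P(L_ nn ss) = 3/16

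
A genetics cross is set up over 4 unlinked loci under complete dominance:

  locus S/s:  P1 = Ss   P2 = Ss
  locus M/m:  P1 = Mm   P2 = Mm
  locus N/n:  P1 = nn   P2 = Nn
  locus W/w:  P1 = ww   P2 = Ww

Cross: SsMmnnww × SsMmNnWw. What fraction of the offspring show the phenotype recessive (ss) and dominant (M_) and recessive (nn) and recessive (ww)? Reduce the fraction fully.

P(ss M_ nn ww) = 3/64

SsMmnnww gametes: SMnw×4, Smnw×4, sMnw×4, smnw×4
SsMmNnWw gametes: SMNW×1, SMNw×1, SMnW×1, SMnw×1, SmNW×1, SmNw×1, SmnW×1, Smnw×1, sMNW×1, sMNw×1, sMnW×1, sMnw×1, smNW×1, smNw×1, smnW×1, smnw×1
SsMmnnww×SsMmNnWw grid (16·16=256): SSMMNnWw=4 SSMMNnww=4 SSMMnnWw=4 SSMMnnww=4 SSMmNnWw=8 SSMmNnww=8 SSMmnnWw=8 SSMmnnww=8 SSmmNnWw=4 SSmmNnww=4 SSmmnnWw=4 SSmmnnww=4 SsMMNnWw=8 SsMMNnww=8 SsMMnnWw=8 SsMMnnww=8 SsMmNnWw=16 SsMmNnww=16 SsMmnnWw=16 SsMmnnww=16 SsmmNnWw=8 SsmmNnww=8 SsmmnnWw=8 Ssmmnnww=8 ssMMNnWw=4 ssMMNnww=4 ssMMnnWw=4 ssMMnnww=4 ssMmNnWw=8 ssMmNnww=8 ssMmnnWw=8 ssMmnnww=8 ssmmNnWw=4 ssmmNnww=4 ssmmnnWw=4 ssmmnnww=4
ss M_ nn ww hits 12/256; gcd=4; 12÷4/256÷4 = 3/64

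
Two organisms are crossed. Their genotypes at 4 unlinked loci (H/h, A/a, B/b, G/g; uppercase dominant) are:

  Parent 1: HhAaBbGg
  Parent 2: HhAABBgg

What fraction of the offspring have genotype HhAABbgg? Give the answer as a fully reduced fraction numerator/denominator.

HhAaBbGg gametes: HABG×1, HABg×1, HAbG×1, HAbg×1, HaBG×1, HaBg×1, HabG×1, Habg×1, hABG×1, hABg×1, hAbG×1, hAbg×1, haBG×1, haBg×1, habG×1, habg×1
HhAABBgg gametes: HABg×8, hABg×8
HhAaBbGg×HhAABBgg grid (16·16=256): HHAABBGg=8 HHAABBgg=8 HHAABbGg=8 HHAABbgg=8 HHAaBBGg=8 HHAaBBgg=8 HHAaBbGg=8 HHAaBbgg=8 HhAABBGg=16 HhAABBgg=16 HhAABbGg=16 HhAABbgg=16 HhAaBBGg=16 HhAaBBgg=16 HhAaBbGg=16 HhAaBbgg=16 hhAABBGg=8 hhAABBgg=8 hhAABbGg=8 hhAABbgg=8 hhAaBBGg=8 hhAaBBgg=8 hhAaBbGg=8 hhAaBbgg=8
HhAABbgg hits 16/256; gcd=16; 16÷16/256÷16 = 1/16

P(HhAABbgg) = 1/16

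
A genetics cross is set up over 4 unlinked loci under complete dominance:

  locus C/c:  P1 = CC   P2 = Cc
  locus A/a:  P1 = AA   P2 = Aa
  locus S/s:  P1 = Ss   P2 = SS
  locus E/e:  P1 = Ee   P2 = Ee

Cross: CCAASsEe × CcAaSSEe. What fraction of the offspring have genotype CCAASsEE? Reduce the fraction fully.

P(CCAASsEE) = 1/32

CCAASsEe gametes: CASE×4, CASe×4, CAsE×4, CAse×4
CcAaSSEe gametes: CASE×2, CASe×2, CaSE×2, CaSe×2, cASE×2, cASe×2, caSE×2, caSe×2
CCAASsEe×CcAaSSEe grid (16·16=256): CCAASSEE=8 CCAASSEe=16 CCAASSee=8 CCAASsEE=8 CCAASsEe=16 CCAASsee=8 CCAaSSEE=8 CCAaSSEe=16 CCAaSSee=8 CCAaSsEE=8 CCAaSsEe=16 CCAaSsee=8 CcAASSEE=8 CcAASSEe=16 CcAASSee=8 CcAASsEE=8 CcAASsEe=16 CcAASsee=8 CcAaSSEE=8 CcAaSSEe=16 CcAaSSee=8 CcAaSsEE=8 CcAaSsEe=16 CcAaSsee=8
CCAASsEE hits 8/256; gcd=8; 8÷8/256÷8 = 1/32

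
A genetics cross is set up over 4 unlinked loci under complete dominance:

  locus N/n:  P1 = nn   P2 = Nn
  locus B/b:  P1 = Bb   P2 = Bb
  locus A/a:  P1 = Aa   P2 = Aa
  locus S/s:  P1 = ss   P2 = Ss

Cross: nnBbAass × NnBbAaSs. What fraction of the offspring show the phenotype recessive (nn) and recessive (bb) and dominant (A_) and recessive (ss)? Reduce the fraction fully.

nnBbAass gametes: nBAs×4, nBas×4, nbAs×4, nbas×4
NnBbAaSs gametes: NBAS×1, NBAs×1, NBaS×1, NBas×1, NbAS×1, NbAs×1, NbaS×1, Nbas×1, nBAS×1, nBAs×1, nBaS×1, nBas×1, nbAS×1, nbAs×1, nbaS×1, nbas×1
nnBbAass×NnBbAaSs grid (16·16=256): NnBBAASs=4 NnBBAAss=4 NnBBAaSs=8 NnBBAass=8 NnBBaaSs=4 NnBBaass=4 NnBbAASs=8 NnBbAAss=8 NnBbAaSs=16 NnBbAass=16 NnBbaaSs=8 NnBbaass=8 NnbbAASs=4 NnbbAAss=4 NnbbAaSs=8 NnbbAass=8 NnbbaaSs=4 Nnbbaass=4 nnBBAASs=4 nnBBAAss=4 nnBBAaSs=8 nnBBAass=8 nnBBaaSs=4 nnBBaass=4 nnBbAASs=8 nnBbAAss=8 nnBbAaSs=16 nnBbAass=16 nnBbaaSs=8 nnBbaass=8 nnbbAASs=4 nnbbAAss=4 nnbbAaSs=8 nnbbAass=8 nnbbaaSs=4 nnbbaass=4
nn bb A_ ss hits 12/256; gcd=4; 12÷4/256÷4 = 3/64

P(nn bb A_ ss) = 3/64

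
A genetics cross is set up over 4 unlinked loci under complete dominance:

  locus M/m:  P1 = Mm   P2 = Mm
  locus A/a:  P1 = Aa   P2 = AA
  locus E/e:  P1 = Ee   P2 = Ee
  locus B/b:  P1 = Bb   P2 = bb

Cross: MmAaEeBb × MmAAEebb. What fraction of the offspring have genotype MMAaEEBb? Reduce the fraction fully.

MmAaEeBb gametes: MAEB×1, MAEb×1, MAeB×1, MAeb×1, MaEB×1, MaEb×1, MaeB×1, Maeb×1, mAEB×1, mAEb×1, mAeB×1, mAeb×1, maEB×1, maEb×1, maeB×1, maeb×1
MmAAEebb gametes: MAEb×4, MAeb×4, mAEb×4, mAeb×4
MmAaEeBb×MmAAEebb grid (16·16=256): MMAAEEBb=4 MMAAEEbb=4 MMAAEeBb=8 MMAAEebb=8 MMAAeeBb=4 MMAAeebb=4 MMAaEEBb=4 MMAaEEbb=4 MMAaEeBb=8 MMAaEebb=8 MMAaeeBb=4 MMAaeebb=4 MmAAEEBb=8 MmAAEEbb=8 MmAAEeBb=16 MmAAEebb=16 MmAAeeBb=8 MmAAeebb=8 MmAaEEBb=8 MmAaEEbb=8 MmAaEeBb=16 MmAaEebb=16 MmAaeeBb=8 MmAaeebb=8 mmAAEEBb=4 mmAAEEbb=4 mmAAEeBb=8 mmAAEebb=8 mmAAeeBb=4 mmAAeebb=4 mmAaEEBb=4 mmAaEEbb=4 mmAaEeBb=8 mmAaEebb=8 mmAaeeBb=4 mmAaeebb=4
MMAaEEBb hits 4/256; gcd=4; 4÷4/256÷4 = 1/64

P(MMAaEEBb) = 1/64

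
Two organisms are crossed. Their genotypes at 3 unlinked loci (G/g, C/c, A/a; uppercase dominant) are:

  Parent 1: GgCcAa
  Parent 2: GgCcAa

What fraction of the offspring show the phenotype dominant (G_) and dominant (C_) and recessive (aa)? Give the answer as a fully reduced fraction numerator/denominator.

GgCcAa gametes: GCA×1, GCa×1, GcA×1, Gca×1, gCA×1, gCa×1, gcA×1, gca×1
GgCcAa gametes: GCA×1, GCa×1, GcA×1, Gca×1, gCA×1, gCa×1, gcA×1, gca×1
GgCcAa×GgCcAa grid (8·8=64): GGCCAA=1 GGCCAa=2 GGCCaa=1 GGCcAA=2 GGCcAa=4 GGCcaa=2 GGccAA=1 GGccAa=2 GGccaa=1 GgCCAA=2 GgCCAa=4 GgCCaa=2 GgCcAA=4 GgCcAa=8 GgCcaa=4 GgccAA=2 GgccAa=4 Ggccaa=2 ggCCAA=1 ggCCAa=2 ggCCaa=1 ggCcAA=2 ggCcAa=4 ggCcaa=2 ggccAA=1 ggccAa=2 ggccaa=1
G_ C_ aa hits 9/64; gcd=1; 9÷1/64÷1 = 9/64

P(G_ C_ aa) = 9/64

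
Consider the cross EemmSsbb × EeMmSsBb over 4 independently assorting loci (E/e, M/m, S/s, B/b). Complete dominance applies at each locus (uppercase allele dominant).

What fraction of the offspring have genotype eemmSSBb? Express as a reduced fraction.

EemmSsbb gametes: EmSb×4, Emsb×4, emSb×4, emsb×4
EeMmSsBb gametes: EMSB×1, EMSb×1, EMsB×1, EMsb×1, EmSB×1, EmSb×1, EmsB×1, Emsb×1, eMSB×1, eMSb×1, eMsB×1, eMsb×1, emSB×1, emSb×1, emsB×1, emsb×1
EemmSsbb×EeMmSsBb grid (16·16=256): EEMmSSBb=4 EEMmSSbb=4 EEMmSsBb=8 EEMmSsbb=8 EEMmssBb=4 EEMmssbb=4 EEmmSSBb=4 EEmmSSbb=4 EEmmSsBb=8 EEmmSsbb=8 EEmmssBb=4 EEmmssbb=4 EeMmSSBb=8 EeMmSSbb=8 EeMmSsBb=16 EeMmSsbb=16 EeMmssBb=8 EeMmssbb=8 EemmSSBb=8 EemmSSbb=8 EemmSsBb=16 EemmSsbb=16 EemmssBb=8 Eemmssbb=8 eeMmSSBb=4 eeMmSSbb=4 eeMmSsBb=8 eeMmSsbb=8 eeMmssBb=4 eeMmssbb=4 eemmSSBb=4 eemmSSbb=4 eemmSsBb=8 eemmSsbb=8 eemmssBb=4 eemmssbb=4
eemmSSBb hits 4/256; gcd=4; 4÷4/256÷4 = 1/64

P(eemmSSBb) = 1/64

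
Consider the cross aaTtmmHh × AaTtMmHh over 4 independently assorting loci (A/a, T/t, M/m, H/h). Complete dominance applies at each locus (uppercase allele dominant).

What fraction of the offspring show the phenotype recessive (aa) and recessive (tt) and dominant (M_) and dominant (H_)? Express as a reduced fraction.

P(aa tt M_ H_) = 3/64

aaTtmmHh gametes: aTmH×4, aTmh×4, atmH×4, atmh×4
AaTtMmHh gametes: ATMH×1, ATMh×1, ATmH×1, ATmh×1, AtMH×1, AtMh×1, AtmH×1, Atmh×1, aTMH×1, aTMh×1, aTmH×1, aTmh×1, atMH×1, atMh×1, atmH×1, atmh×1
aaTtmmHh×AaTtMmHh grid (16·16=256): AaTTMmHH=4 AaTTMmHh=8 AaTTMmhh=4 AaTTmmHH=4 AaTTmmHh=8 AaTTmmhh=4 AaTtMmHH=8 AaTtMmHh=16 AaTtMmhh=8 AaTtmmHH=8 AaTtmmHh=16 AaTtmmhh=8 AattMmHH=4 AattMmHh=8 AattMmhh=4 AattmmHH=4 AattmmHh=8 Aattmmhh=4 aaTTMmHH=4 aaTTMmHh=8 aaTTMmhh=4 aaTTmmHH=4 aaTTmmHh=8 aaTTmmhh=4 aaTtMmHH=8 aaTtMmHh=16 aaTtMmhh=8 aaTtmmHH=8 aaTtmmHh=16 aaTtmmhh=8 aattMmHH=4 aattMmHh=8 aattMmhh=4 aattmmHH=4 aattmmHh=8 aattmmhh=4
aa tt M_ H_ hits 12/256; gcd=4; 12÷4/256÷4 = 3/64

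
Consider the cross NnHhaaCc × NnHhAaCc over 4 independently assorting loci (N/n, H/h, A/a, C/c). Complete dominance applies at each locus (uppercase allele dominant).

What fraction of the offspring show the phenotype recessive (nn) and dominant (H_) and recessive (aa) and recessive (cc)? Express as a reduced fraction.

NnHhaaCc gametes: NHaC×2, NHac×2, NhaC×2, Nhac×2, nHaC×2, nHac×2, nhaC×2, nhac×2
NnHhAaCc gametes: NHAC×1, NHAc×1, NHaC×1, NHac×1, NhAC×1, NhAc×1, NhaC×1, Nhac×1, nHAC×1, nHAc×1, nHaC×1, nHac×1, nhAC×1, nhAc×1, nhaC×1, nhac×1
NnHhaaCc×NnHhAaCc grid (16·16=256): NNHHAaCC=2 NNHHAaCc=4 NNHHAacc=2 NNHHaaCC=2 NNHHaaCc=4 NNHHaacc=2 NNHhAaCC=4 NNHhAaCc=8 NNHhAacc=4 NNHhaaCC=4 NNHhaaCc=8 NNHhaacc=4 NNhhAaCC=2 NNhhAaCc=4 NNhhAacc=2 NNhhaaCC=2 NNhhaaCc=4 NNhhaacc=2 NnHHAaCC=4 NnHHAaCc=8 NnHHAacc=4 NnHHaaCC=4 NnHHaaCc=8 NnHHaacc=4 NnHhAaCC=8 NnHhAaCc=16 NnHhAacc=8 NnHhaaCC=8 NnHhaaCc=16 NnHhaacc=8 NnhhAaCC=4 NnhhAaCc=8 NnhhAacc=4 NnhhaaCC=4 NnhhaaCc=8 Nnhhaacc=4 nnHHAaCC=2 nnHHAaCc=4 nnHHAacc=2 nnHHaaCC=2 nnHHaaCc=4 nnHHaacc=2 nnHhAaCC=4 nnHhAaCc=8 nnHhAacc=4 nnHhaaCC=4 nnHhaaCc=8 nnHhaacc=4 nnhhAaCC=2 nnhhAaCc=4 nnhhAacc=2 nnhhaaCC=2 nnhhaaCc=4 nnhhaacc=2
nn H_ aa cc hits 6/256; gcd=2; 6÷2/256÷2 = 3/128

P(nn H_ aa cc) = 3/128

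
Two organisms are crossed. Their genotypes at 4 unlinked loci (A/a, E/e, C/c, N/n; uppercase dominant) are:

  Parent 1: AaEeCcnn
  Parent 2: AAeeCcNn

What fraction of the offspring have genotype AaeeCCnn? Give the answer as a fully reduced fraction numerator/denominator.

AaEeCcnn gametes: AECn×2, AEcn×2, AeCn×2, Aecn×2, aECn×2, aEcn×2, aeCn×2, aecn×2
AAeeCcNn gametes: AeCN×4, AeCn×4, AecN×4, Aecn×4
AaEeCcnn×AAeeCcNn grid (16·16=256): AAEeCCNn=8 AAEeCCnn=8 AAEeCcNn=16 AAEeCcnn=16 AAEeccNn=8 AAEeccnn=8 AAeeCCNn=8 AAeeCCnn=8 AAeeCcNn=16 AAeeCcnn=16 AAeeccNn=8 AAeeccnn=8 AaEeCCNn=8 AaEeCCnn=8 AaEeCcNn=16 AaEeCcnn=16 AaEeccNn=8 AaEeccnn=8 AaeeCCNn=8 AaeeCCnn=8 AaeeCcNn=16 AaeeCcnn=16 AaeeccNn=8 Aaeeccnn=8
AaeeCCnn hits 8/256; gcd=8; 8÷8/256÷8 = 1/32

P(AaeeCCnn) = 1/32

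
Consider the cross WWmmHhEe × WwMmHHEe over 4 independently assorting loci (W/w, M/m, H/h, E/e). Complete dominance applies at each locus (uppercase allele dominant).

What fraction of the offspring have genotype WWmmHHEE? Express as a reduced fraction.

WWmmHhEe gametes: WmHE×4, WmHe×4, WmhE×4, Wmhe×4
WwMmHHEe gametes: WMHE×2, WMHe×2, WmHE×2, WmHe×2, wMHE×2, wMHe×2, wmHE×2, wmHe×2
WWmmHhEe×WwMmHHEe grid (16·16=256): WWMmHHEE=8 WWMmHHEe=16 WWMmHHee=8 WWMmHhEE=8 WWMmHhEe=16 WWMmHhee=8 WWmmHHEE=8 WWmmHHEe=16 WWmmHHee=8 WWmmHhEE=8 WWmmHhEe=16 WWmmHhee=8 WwMmHHEE=8 WwMmHHEe=16 WwMmHHee=8 WwMmHhEE=8 WwMmHhEe=16 WwMmHhee=8 WwmmHHEE=8 WwmmHHEe=16 WwmmHHee=8 WwmmHhEE=8 WwmmHhEe=16 WwmmHhee=8
WWmmHHEE hits 8/256; gcd=8; 8÷8/256÷8 = 1/32

P(WWmmHHEE) = 1/32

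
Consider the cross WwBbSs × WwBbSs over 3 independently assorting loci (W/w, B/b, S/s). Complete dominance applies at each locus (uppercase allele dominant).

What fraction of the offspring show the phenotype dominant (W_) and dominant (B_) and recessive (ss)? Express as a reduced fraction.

P(W_ B_ ss) = 9/64

WwBbSs gametes: WBS×1, WBs×1, WbS×1, Wbs×1, wBS×1, wBs×1, wbS×1, wbs×1
WwBbSs gametes: WBS×1, WBs×1, WbS×1, Wbs×1, wBS×1, wBs×1, wbS×1, wbs×1
WwBbSs×WwBbSs grid (8·8=64): WWBBSS=1 WWBBSs=2 WWBBss=1 WWBbSS=2 WWBbSs=4 WWBbss=2 WWbbSS=1 WWbbSs=2 WWbbss=1 WwBBSS=2 WwBBSs=4 WwBBss=2 WwBbSS=4 WwBbSs=8 WwBbss=4 WwbbSS=2 WwbbSs=4 Wwbbss=2 wwBBSS=1 wwBBSs=2 wwBBss=1 wwBbSS=2 wwBbSs=4 wwBbss=2 wwbbSS=1 wwbbSs=2 wwbbss=1
W_ B_ ss hits 9/64; gcd=1; 9÷1/64÷1 = 9/64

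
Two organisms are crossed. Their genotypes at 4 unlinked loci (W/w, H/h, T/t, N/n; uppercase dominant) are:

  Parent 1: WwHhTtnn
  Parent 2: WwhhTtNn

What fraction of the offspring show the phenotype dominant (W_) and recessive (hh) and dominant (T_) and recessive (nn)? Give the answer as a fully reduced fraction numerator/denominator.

WwHhTtnn gametes: WHTn×2, WHtn×2, WhTn×2, Whtn×2, wHTn×2, wHtn×2, whTn×2, whtn×2
WwhhTtNn gametes: WhTN×2, WhTn×2, WhtN×2, Whtn×2, whTN×2, whTn×2, whtN×2, whtn×2
WwHhTtnn×WwhhTtNn grid (16·16=256): WWHhTTNn=4 WWHhTTnn=4 WWHhTtNn=8 WWHhTtnn=8 WWHhttNn=4 WWHhttnn=4 WWhhTTNn=4 WWhhTTnn=4 WWhhTtNn=8 WWhhTtnn=8 WWhhttNn=4 WWhhttnn=4 WwHhTTNn=8 WwHhTTnn=8 WwHhTtNn=16 WwHhTtnn=16 WwHhttNn=8 WwHhttnn=8 WwhhTTNn=8 WwhhTTnn=8 WwhhTtNn=16 WwhhTtnn=16 WwhhttNn=8 Wwhhttnn=8 wwHhTTNn=4 wwHhTTnn=4 wwHhTtNn=8 wwHhTtnn=8 wwHhttNn=4 wwHhttnn=4 wwhhTTNn=4 wwhhTTnn=4 wwhhTtNn=8 wwhhTtnn=8 wwhhttNn=4 wwhhttnn=4
W_ hh T_ nn hits 36/256; gcd=4; 36÷4/256÷4 = 9/64

P(W_ hh T_ nn) = 9/64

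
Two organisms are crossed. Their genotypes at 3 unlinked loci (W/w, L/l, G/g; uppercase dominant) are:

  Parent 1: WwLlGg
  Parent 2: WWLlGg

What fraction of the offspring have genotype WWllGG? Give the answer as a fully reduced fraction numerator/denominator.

WwLlGg gametes: WLG×1, WLg×1, WlG×1, Wlg×1, wLG×1, wLg×1, wlG×1, wlg×1
WWLlGg gametes: WLG×2, WLg×2, WlG×2, Wlg×2
WwLlGg×WWLlGg grid (8·8=64): WWLLGG=2 WWLLGg=4 WWLLgg=2 WWLlGG=4 WWLlGg=8 WWLlgg=4 WWllGG=2 WWllGg=4 WWllgg=2 WwLLGG=2 WwLLGg=4 WwLLgg=2 WwLlGG=4 WwLlGg=8 WwLlgg=4 WwllGG=2 WwllGg=4 Wwllgg=2
WWllGG hits 2/64; gcd=2; 2÷2/64÷2 = 1/32

P(WWllGG) = 1/32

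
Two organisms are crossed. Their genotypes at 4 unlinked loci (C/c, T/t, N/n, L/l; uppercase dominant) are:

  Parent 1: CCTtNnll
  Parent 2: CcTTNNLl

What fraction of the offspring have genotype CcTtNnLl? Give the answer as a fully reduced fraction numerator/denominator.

CCTtNnll gametes: CTNl×4, CTnl×4, CtNl×4, Ctnl×4
CcTTNNLl gametes: CTNL×4, CTNl×4, cTNL×4, cTNl×4
CCTtNnll×CcTTNNLl grid (16·16=256): CCTTNNLl=16 CCTTNNll=16 CCTTNnLl=16 CCTTNnll=16 CCTtNNLl=16 CCTtNNll=16 CCTtNnLl=16 CCTtNnll=16 CcTTNNLl=16 CcTTNNll=16 CcTTNnLl=16 CcTTNnll=16 CcTtNNLl=16 CcTtNNll=16 CcTtNnLl=16 CcTtNnll=16
CcTtNnLl hits 16/256; gcd=16; 16÷16/256÷16 = 1/16

P(CcTtNnLl) = 1/16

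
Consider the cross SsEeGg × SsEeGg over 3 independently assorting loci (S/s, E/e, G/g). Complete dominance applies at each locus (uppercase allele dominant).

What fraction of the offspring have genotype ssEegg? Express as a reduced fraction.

SsEeGg gametes: SEG×1, SEg×1, SeG×1, Seg×1, sEG×1, sEg×1, seG×1, seg×1
SsEeGg gametes: SEG×1, SEg×1, SeG×1, Seg×1, sEG×1, sEg×1, seG×1, seg×1
SsEeGg×SsEeGg grid (8·8=64): SSEEGG=1 SSEEGg=2 SSEEgg=1 SSEeGG=2 SSEeGg=4 SSEegg=2 SSeeGG=1 SSeeGg=2 SSeegg=1 SsEEGG=2 SsEEGg=4 SsEEgg=2 SsEeGG=4 SsEeGg=8 SsEegg=4 SseeGG=2 SseeGg=4 Sseegg=2 ssEEGG=1 ssEEGg=2 ssEEgg=1 ssEeGG=2 ssEeGg=4 ssEegg=2 sseeGG=1 sseeGg=2 sseegg=1
ssEegg hits 2/64; gcd=2; 2÷2/64÷2 = 1/32

P(ssEegg) = 1/32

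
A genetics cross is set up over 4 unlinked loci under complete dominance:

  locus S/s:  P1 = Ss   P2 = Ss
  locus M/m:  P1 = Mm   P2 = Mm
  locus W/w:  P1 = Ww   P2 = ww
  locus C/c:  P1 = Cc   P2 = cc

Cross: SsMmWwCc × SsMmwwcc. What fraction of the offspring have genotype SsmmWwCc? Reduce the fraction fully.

P(SsmmWwCc) = 1/32

SsMmWwCc gametes: SMWC×1, SMWc×1, SMwC×1, SMwc×1, SmWC×1, SmWc×1, SmwC×1, Smwc×1, sMWC×1, sMWc×1, sMwC×1, sMwc×1, smWC×1, smWc×1, smwC×1, smwc×1
SsMmwwcc gametes: SMwc×4, Smwc×4, sMwc×4, smwc×4
SsMmWwCc×SsMmwwcc grid (16·16=256): SSMMWwCc=4 SSMMWwcc=4 SSMMwwCc=4 SSMMwwcc=4 SSMmWwCc=8 SSMmWwcc=8 SSMmwwCc=8 SSMmwwcc=8 SSmmWwCc=4 SSmmWwcc=4 SSmmwwCc=4 SSmmwwcc=4 SsMMWwCc=8 SsMMWwcc=8 SsMMwwCc=8 SsMMwwcc=8 SsMmWwCc=16 SsMmWwcc=16 SsMmwwCc=16 SsMmwwcc=16 SsmmWwCc=8 SsmmWwcc=8 SsmmwwCc=8 Ssmmwwcc=8 ssMMWwCc=4 ssMMWwcc=4 ssMMwwCc=4 ssMMwwcc=4 ssMmWwCc=8 ssMmWwcc=8 ssMmwwCc=8 ssMmwwcc=8 ssmmWwCc=4 ssmmWwcc=4 ssmmwwCc=4 ssmmwwcc=4
SsmmWwCc hits 8/256; gcd=8; 8÷8/256÷8 = 1/32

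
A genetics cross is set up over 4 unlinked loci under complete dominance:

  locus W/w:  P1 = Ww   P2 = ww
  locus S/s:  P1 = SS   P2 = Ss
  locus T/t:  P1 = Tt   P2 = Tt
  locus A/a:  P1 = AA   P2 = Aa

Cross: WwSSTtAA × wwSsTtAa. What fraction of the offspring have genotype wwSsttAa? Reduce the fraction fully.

WwSSTtAA gametes: WSTA×4, WStA×4, wSTA×4, wStA×4
wwSsTtAa gametes: wSTA×2, wSTa×2, wStA×2, wSta×2, wsTA×2, wsTa×2, wstA×2, wsta×2
WwSSTtAA×wwSsTtAa grid (16·16=256): WwSSTTAA=8 WwSSTTAa=8 WwSSTtAA=16 WwSSTtAa=16 WwSSttAA=8 WwSSttAa=8 WwSsTTAA=8 WwSsTTAa=8 WwSsTtAA=16 WwSsTtAa=16 WwSsttAA=8 WwSsttAa=8 wwSSTTAA=8 wwSSTTAa=8 wwSSTtAA=16 wwSSTtAa=16 wwSSttAA=8 wwSSttAa=8 wwSsTTAA=8 wwSsTTAa=8 wwSsTtAA=16 wwSsTtAa=16 wwSsttAA=8 wwSsttAa=8
wwSsttAa hits 8/256; gcd=8; 8÷8/256÷8 = 1/32

P(wwSsttAa) = 1/32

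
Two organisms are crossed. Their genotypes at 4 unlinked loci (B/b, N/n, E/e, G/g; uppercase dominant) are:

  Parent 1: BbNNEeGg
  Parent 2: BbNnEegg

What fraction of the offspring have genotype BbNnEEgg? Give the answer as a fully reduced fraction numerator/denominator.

P(BbNnEEgg) = 1/32

BbNNEeGg gametes: BNEG×2, BNEg×2, BNeG×2, BNeg×2, bNEG×2, bNEg×2, bNeG×2, bNeg×2
BbNnEegg gametes: BNEg×2, BNeg×2, BnEg×2, Bneg×2, bNEg×2, bNeg×2, bnEg×2, bneg×2
BbNNEeGg×BbNnEegg grid (16·16=256): BBNNEEGg=4 BBNNEEgg=4 BBNNEeGg=8 BBNNEegg=8 BBNNeeGg=4 BBNNeegg=4 BBNnEEGg=4 BBNnEEgg=4 BBNnEeGg=8 BBNnEegg=8 BBNneeGg=4 BBNneegg=4 BbNNEEGg=8 BbNNEEgg=8 BbNNEeGg=16 BbNNEegg=16 BbNNeeGg=8 BbNNeegg=8 BbNnEEGg=8 BbNnEEgg=8 BbNnEeGg=16 BbNnEegg=16 BbNneeGg=8 BbNneegg=8 bbNNEEGg=4 bbNNEEgg=4 bbNNEeGg=8 bbNNEegg=8 bbNNeeGg=4 bbNNeegg=4 bbNnEEGg=4 bbNnEEgg=4 bbNnEeGg=8 bbNnEegg=8 bbNneeGg=4 bbNneegg=4
BbNnEEgg hits 8/256; gcd=8; 8÷8/256÷8 = 1/32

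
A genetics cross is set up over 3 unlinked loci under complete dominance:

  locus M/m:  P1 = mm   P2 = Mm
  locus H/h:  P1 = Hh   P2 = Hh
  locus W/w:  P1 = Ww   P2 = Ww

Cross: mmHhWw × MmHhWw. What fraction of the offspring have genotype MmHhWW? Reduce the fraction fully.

P(MmHhWW) = 1/16

mmHhWw gametes: mHW×2, mHw×2, mhW×2, mhw×2
MmHhWw gametes: MHW×1, MHw×1, MhW×1, Mhw×1, mHW×1, mHw×1, mhW×1, mhw×1
mmHhWw×MmHhWw grid (8·8=64): MmHHWW=2 MmHHWw=4 MmHHww=2 MmHhWW=4 MmHhWw=8 MmHhww=4 MmhhWW=2 MmhhWw=4 Mmhhww=2 mmHHWW=2 mmHHWw=4 mmHHww=2 mmHhWW=4 mmHhWw=8 mmHhww=4 mmhhWW=2 mmhhWw=4 mmhhww=2
MmHhWW hits 4/64; gcd=4; 4÷4/64÷4 = 1/16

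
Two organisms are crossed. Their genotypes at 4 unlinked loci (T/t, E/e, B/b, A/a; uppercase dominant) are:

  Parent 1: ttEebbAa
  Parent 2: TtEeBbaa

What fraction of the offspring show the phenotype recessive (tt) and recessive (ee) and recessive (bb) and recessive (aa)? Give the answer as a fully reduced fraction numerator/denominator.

ttEebbAa gametes: tEbA×4, tEba×4, tebA×4, teba×4
TtEeBbaa gametes: TEBa×2, TEba×2, TeBa×2, Teba×2, tEBa×2, tEba×2, teBa×2, teba×2
ttEebbAa×TtEeBbaa grid (16·16=256): TtEEBbAa=8 TtEEBbaa=8 TtEEbbAa=8 TtEEbbaa=8 TtEeBbAa=16 TtEeBbaa=16 TtEebbAa=16 TtEebbaa=16 TteeBbAa=8 TteeBbaa=8 TteebbAa=8 Tteebbaa=8 ttEEBbAa=8 ttEEBbaa=8 ttEEbbAa=8 ttEEbbaa=8 ttEeBbAa=16 ttEeBbaa=16 ttEebbAa=16 ttEebbaa=16 tteeBbAa=8 tteeBbaa=8 tteebbAa=8 tteebbaa=8
tt ee bb aa hits 8/256; gcd=8; 8÷8/256÷8 = 1/32

P(tt ee bb aa) = 1/32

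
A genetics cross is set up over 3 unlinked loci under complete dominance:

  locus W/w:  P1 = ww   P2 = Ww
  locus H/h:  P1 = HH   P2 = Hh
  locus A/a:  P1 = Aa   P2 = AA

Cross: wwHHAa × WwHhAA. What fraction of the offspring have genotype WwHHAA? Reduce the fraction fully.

wwHHAa gametes: wHA×4, wHa×4
WwHhAA gametes: WHA×2, WhA×2, wHA×2, whA×2
wwHHAa×WwHhAA grid (8·8=64): WwHHAA=8 WwHHAa=8 WwHhAA=8 WwHhAa=8 wwHHAA=8 wwHHAa=8 wwHhAA=8 wwHhAa=8
WwHHAA hits 8/64; gcd=8; 8÷8/64÷8 = 1/8

P(WwHHAA) = 1/8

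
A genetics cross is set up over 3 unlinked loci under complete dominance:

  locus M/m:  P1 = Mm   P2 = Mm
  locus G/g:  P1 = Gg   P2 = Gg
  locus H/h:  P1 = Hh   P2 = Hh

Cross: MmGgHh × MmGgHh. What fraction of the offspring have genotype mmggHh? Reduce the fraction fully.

MmGgHh gametes: MGH×1, MGh×1, MgH×1, Mgh×1, mGH×1, mGh×1, mgH×1, mgh×1
MmGgHh gametes: MGH×1, MGh×1, MgH×1, Mgh×1, mGH×1, mGh×1, mgH×1, mgh×1
MmGgHh×MmGgHh grid (8·8=64): MMGGHH=1 MMGGHh=2 MMGGhh=1 MMGgHH=2 MMGgHh=4 MMGghh=2 MMggHH=1 MMggHh=2 MMgghh=1 MmGGHH=2 MmGGHh=4 MmGGhh=2 MmGgHH=4 MmGgHh=8 MmGghh=4 MmggHH=2 MmggHh=4 Mmgghh=2 mmGGHH=1 mmGGHh=2 mmGGhh=1 mmGgHH=2 mmGgHh=4 mmGghh=2 mmggHH=1 mmggHh=2 mmgghh=1
mmggHh hits 2/64; gcd=2; 2÷2/64÷2 = 1/32

P(mmggHh) = 1/32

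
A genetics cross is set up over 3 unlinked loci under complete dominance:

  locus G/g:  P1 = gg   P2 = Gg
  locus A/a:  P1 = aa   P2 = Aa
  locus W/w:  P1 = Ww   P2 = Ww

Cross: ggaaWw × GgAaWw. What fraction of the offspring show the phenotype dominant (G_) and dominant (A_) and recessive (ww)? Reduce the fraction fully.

ggaaWw gametes: gaW×4, gaw×4
GgAaWw gametes: GAW×1, GAw×1, GaW×1, Gaw×1, gAW×1, gAw×1, gaW×1, gaw×1
ggaaWw×GgAaWw grid (8·8=64): GgAaWW=4 GgAaWw=8 GgAaww=4 GgaaWW=4 GgaaWw=8 Ggaaww=4 ggAaWW=4 ggAaWw=8 ggAaww=4 ggaaWW=4 ggaaWw=8 ggaaww=4
G_ A_ ww hits 4/64; gcd=4; 4÷4/64÷4 = 1/16

P(G_ A_ ww) = 1/16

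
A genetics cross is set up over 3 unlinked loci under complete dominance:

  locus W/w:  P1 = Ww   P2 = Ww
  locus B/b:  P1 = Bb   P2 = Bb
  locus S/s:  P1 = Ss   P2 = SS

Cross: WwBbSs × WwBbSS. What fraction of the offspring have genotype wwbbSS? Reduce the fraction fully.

P(wwbbSS) = 1/32

WwBbSs gametes: WBS×1, WBs×1, WbS×1, Wbs×1, wBS×1, wBs×1, wbS×1, wbs×1
WwBbSS gametes: WBS×2, WbS×2, wBS×2, wbS×2
WwBbSs×WwBbSS grid (8·8=64): WWBBSS=2 WWBBSs=2 WWBbSS=4 WWBbSs=4 WWbbSS=2 WWbbSs=2 WwBBSS=4 WwBBSs=4 WwBbSS=8 WwBbSs=8 WwbbSS=4 WwbbSs=4 wwBBSS=2 wwBBSs=2 wwBbSS=4 wwBbSs=4 wwbbSS=2 wwbbSs=2
wwbbSS hits 2/64; gcd=2; 2÷2/64÷2 = 1/32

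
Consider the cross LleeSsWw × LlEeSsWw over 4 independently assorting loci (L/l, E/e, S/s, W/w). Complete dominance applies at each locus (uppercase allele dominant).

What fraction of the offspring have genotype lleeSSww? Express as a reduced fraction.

P(lleeSSww) = 1/128

LleeSsWw gametes: LeSW×2, LeSw×2, LesW×2, Lesw×2, leSW×2, leSw×2, lesW×2, lesw×2
LlEeSsWw gametes: LESW×1, LESw×1, LEsW×1, LEsw×1, LeSW×1, LeSw×1, LesW×1, Lesw×1, lESW×1, lESw×1, lEsW×1, lEsw×1, leSW×1, leSw×1, lesW×1, lesw×1
LleeSsWw×LlEeSsWw grid (16·16=256): LLEeSSWW=2 LLEeSSWw=4 LLEeSSww=2 LLEeSsWW=4 LLEeSsWw=8 LLEeSsww=4 LLEessWW=2 LLEessWw=4 LLEessww=2 LLeeSSWW=2 LLeeSSWw=4 LLeeSSww=2 LLeeSsWW=4 LLeeSsWw=8 LLeeSsww=4 LLeessWW=2 LLeessWw=4 LLeessww=2 LlEeSSWW=4 LlEeSSWw=8 LlEeSSww=4 LlEeSsWW=8 LlEeSsWw=16 LlEeSsww=8 LlEessWW=4 LlEessWw=8 LlEessww=4 LleeSSWW=4 LleeSSWw=8 LleeSSww=4 LleeSsWW=8 LleeSsWw=16 LleeSsww=8 LleessWW=4 LleessWw=8 Lleessww=4 llEeSSWW=2 llEeSSWw=4 llEeSSww=2 llEeSsWW=4 llEeSsWw=8 llEeSsww=4 llEessWW=2 llEessWw=4 llEessww=2 lleeSSWW=2 lleeSSWw=4 lleeSSww=2 lleeSsWW=4 lleeSsWw=8 lleeSsww=4 lleessWW=2 lleessWw=4 lleessww=2
lleeSSww hits 2/256; gcd=2; 2÷2/256÷2 = 1/128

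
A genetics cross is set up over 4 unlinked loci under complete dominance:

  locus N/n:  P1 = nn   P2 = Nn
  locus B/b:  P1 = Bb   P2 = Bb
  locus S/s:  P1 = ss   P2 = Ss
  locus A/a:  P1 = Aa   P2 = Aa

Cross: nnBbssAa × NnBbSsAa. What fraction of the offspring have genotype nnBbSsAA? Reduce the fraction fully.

nnBbssAa gametes: nBsA×4, nBsa×4, nbsA×4, nbsa×4
NnBbSsAa gametes: NBSA×1, NBSa×1, NBsA×1, NBsa×1, NbSA×1, NbSa×1, NbsA×1, Nbsa×1, nBSA×1, nBSa×1, nBsA×1, nBsa×1, nbSA×1, nbSa×1, nbsA×1, nbsa×1
nnBbssAa×NnBbSsAa grid (16·16=256): NnBBSsAA=4 NnBBSsAa=8 NnBBSsaa=4 NnBBssAA=4 NnBBssAa=8 NnBBssaa=4 NnBbSsAA=8 NnBbSsAa=16 NnBbSsaa=8 NnBbssAA=8 NnBbssAa=16 NnBbssaa=8 NnbbSsAA=4 NnbbSsAa=8 NnbbSsaa=4 NnbbssAA=4 NnbbssAa=8 Nnbbssaa=4 nnBBSsAA=4 nnBBSsAa=8 nnBBSsaa=4 nnBBssAA=4 nnBBssAa=8 nnBBssaa=4 nnBbSsAA=8 nnBbSsAa=16 nnBbSsaa=8 nnBbssAA=8 nnBbssAa=16 nnBbssaa=8 nnbbSsAA=4 nnbbSsAa=8 nnbbSsaa=4 nnbbssAA=4 nnbbssAa=8 nnbbssaa=4
nnBbSsAA hits 8/256; gcd=8; 8÷8/256÷8 = 1/32

P(nnBbSsAA) = 1/32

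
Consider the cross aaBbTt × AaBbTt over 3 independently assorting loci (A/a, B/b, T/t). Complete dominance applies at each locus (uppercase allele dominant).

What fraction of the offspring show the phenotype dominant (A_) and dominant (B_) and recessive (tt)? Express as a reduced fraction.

aaBbTt gametes: aBT×2, aBt×2, abT×2, abt×2
AaBbTt gametes: ABT×1, ABt×1, AbT×1, Abt×1, aBT×1, aBt×1, abT×1, abt×1
aaBbTt×AaBbTt grid (8·8=64): AaBBTT=2 AaBBTt=4 AaBBtt=2 AaBbTT=4 AaBbTt=8 AaBbtt=4 AabbTT=2 AabbTt=4 Aabbtt=2 aaBBTT=2 aaBBTt=4 aaBBtt=2 aaBbTT=4 aaBbTt=8 aaBbtt=4 aabbTT=2 aabbTt=4 aabbtt=2
A_ B_ tt hits 6/64; gcd=2; 6÷2/64÷2 = 3/32

P(A_ B_ tt) = 3/32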